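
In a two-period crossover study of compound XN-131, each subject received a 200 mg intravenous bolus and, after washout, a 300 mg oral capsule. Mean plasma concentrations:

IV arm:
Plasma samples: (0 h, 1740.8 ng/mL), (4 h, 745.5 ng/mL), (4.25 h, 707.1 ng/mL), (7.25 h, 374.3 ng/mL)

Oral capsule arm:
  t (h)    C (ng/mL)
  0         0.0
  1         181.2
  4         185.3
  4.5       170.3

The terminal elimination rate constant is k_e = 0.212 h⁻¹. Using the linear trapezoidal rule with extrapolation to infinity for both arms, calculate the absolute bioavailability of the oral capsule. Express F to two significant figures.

F = 0.12

Trapezoidal AUC_0→7.25 (IV):
  [0→4]: (1740.8+745.5)/2 × 4 = 4972.6
  [4→4.25]: (745.5+707.1)/2 × 0.25 = 181.575
  [4.25→7.25]: (707.1+374.3)/2 × 3 = 1622.1
  Sum = 6776.275 ng/mL·h
IV tail: 374.3/0.212 = 1765.566; AUC_iv,0→∞ = 6776.275 + 1765.566 = 8541.841 ng/mL·h
Trapezoidal AUC_0→4.5 (oral capsule):
  [0→1]: (0.0+181.2)/2 × 1 = 90.6
  [1→4]: (181.2+185.3)/2 × 3 = 549.75
  [4→4.5]: (185.3+170.3)/2 × 0.5 = 88.9
  Sum = 729.25 ng/mL·h
oral capsule tail: 170.3/0.212 = 803.302; AUC_ev,0→∞ = 729.25 + 803.302 = 1532.552 ng/mL·h
F = (AUC_ev/D_ev)/(AUC_iv/D_iv) = (1532.552/300)/(8541.841/200) = 5.10851/42.709205 = 0.1196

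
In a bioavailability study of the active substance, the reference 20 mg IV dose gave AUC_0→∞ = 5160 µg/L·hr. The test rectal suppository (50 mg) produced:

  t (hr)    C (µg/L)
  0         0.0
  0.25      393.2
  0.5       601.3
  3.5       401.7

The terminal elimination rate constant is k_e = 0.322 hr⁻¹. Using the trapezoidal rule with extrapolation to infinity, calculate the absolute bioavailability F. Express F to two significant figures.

Trapezoidal AUC_0→3.5 (rectal suppository):
  [0→0.25]: (0.0+393.2)/2 × 0.25 = 49.15
  [0.25→0.5]: (393.2+601.3)/2 × 0.25 = 124.3125
  [0.5→3.5]: (601.3+401.7)/2 × 3 = 1504.5
  Sum = 1677.9625 µg/L·hr
Tail: C_last/k_e = 401.7/0.322 = 1247.516
AUC_0→∞ (rectal suppository) = 1677.9625 + 1247.516 = 2925.4785 µg/L·hr
F = (AUC_ev/D_ev)/(AUC_iv/D_iv) = (2925.4785/50)/(5160/20) = 58.50957/258 = 0.2268

F = 0.23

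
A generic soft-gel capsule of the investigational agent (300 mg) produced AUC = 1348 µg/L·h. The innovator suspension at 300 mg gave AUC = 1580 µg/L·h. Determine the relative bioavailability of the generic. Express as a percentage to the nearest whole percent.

F_rel = 85%

F_rel = (AUC_test/D_test) / (AUC_ref/D_ref)
      = (1348/300) / (1580/300)
      = 4.49333 / 5.26667 = 0.8532 = 85.32%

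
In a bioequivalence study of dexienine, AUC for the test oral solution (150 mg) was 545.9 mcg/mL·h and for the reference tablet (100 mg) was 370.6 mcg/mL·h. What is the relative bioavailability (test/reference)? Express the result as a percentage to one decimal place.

F_rel = (AUC_test/D_test) / (AUC_ref/D_ref)
      = (545.9/150) / (370.6/100)
      = 3.63933 / 3.706 = 0.9820 = 98.20%

F_rel = 98.2%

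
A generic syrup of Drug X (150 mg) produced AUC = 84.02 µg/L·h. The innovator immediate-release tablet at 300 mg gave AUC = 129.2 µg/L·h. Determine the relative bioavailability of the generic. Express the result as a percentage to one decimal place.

F_rel = (AUC_test/D_test) / (AUC_ref/D_ref)
      = (84.02/150) / (129.2/300)
      = 0.560133 / 0.430667 = 1.3006 = 130.06%

F_rel = 130.1%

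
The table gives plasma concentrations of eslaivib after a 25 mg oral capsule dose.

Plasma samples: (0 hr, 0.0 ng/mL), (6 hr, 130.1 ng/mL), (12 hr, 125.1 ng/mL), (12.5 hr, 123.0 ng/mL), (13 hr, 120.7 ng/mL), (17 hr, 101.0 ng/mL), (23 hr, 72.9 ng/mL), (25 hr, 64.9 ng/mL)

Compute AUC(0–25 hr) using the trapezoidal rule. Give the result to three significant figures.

AUC = 2380 ng/mL·hr

Trapezoidal AUC_0→25:
  [0→6]: (0.0+130.1)/2 × 6 = 390.3
  [6→12]: (130.1+125.1)/2 × 6 = 765.6
  [12→12.5]: (125.1+123.0)/2 × 0.5 = 62.025
  [12.5→13]: (123.0+120.7)/2 × 0.5 = 60.925
  [13→17]: (120.7+101.0)/2 × 4 = 443.4
  [17→23]: (101.0+72.9)/2 × 6 = 521.7
  [23→25]: (72.9+64.9)/2 × 2 = 137.8
  Sum = 2381.75 ng/mL·hr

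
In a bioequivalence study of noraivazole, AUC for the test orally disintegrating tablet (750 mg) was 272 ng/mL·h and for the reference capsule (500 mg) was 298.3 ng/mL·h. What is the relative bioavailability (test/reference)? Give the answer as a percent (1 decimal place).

F_rel = 60.8%

F_rel = (AUC_test/D_test) / (AUC_ref/D_ref)
      = (272/750) / (298.3/500)
      = 0.362667 / 0.5966 = 0.6079 = 60.79%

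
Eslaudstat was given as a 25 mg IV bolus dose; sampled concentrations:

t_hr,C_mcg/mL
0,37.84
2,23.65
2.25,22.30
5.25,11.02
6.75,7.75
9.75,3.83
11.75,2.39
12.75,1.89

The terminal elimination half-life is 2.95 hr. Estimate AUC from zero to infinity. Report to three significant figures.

Trapezoidal AUC_0→12.75:
  [0→2]: (37.84+23.65)/2 × 2 = 61.49
  [2→2.25]: (23.65+22.30)/2 × 0.25 = 5.74375
  [2.25→5.25]: (22.30+11.02)/2 × 3 = 49.98
  [5.25→6.75]: (11.02+7.75)/2 × 1.5 = 14.0775
  [6.75→9.75]: (7.75+3.83)/2 × 3 = 17.37
  [9.75→11.75]: (3.83+2.39)/2 × 2 = 6.22
  [11.75→12.75]: (2.39+1.89)/2 × 1 = 2.14
  Sum = 157.02125 mcg/mL·hr
k_e = ln2 / t½ = 0.693147 / 2.95 = 0.2350 hr^-1
Extrapolated tail: C_last / k_e = 1.89 / 0.235 = 8.043
AUC_0→∞ = 157.02125 + 8.043 = 165.06425 mcg/mL·hr

AUC = 165 mcg/mL·hr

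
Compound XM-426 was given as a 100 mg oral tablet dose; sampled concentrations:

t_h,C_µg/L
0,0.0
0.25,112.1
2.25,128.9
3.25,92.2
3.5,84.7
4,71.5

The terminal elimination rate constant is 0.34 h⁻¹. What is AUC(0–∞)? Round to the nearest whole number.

AUC = 637 µg/L·h

Trapezoidal AUC_0→4:
  [0→0.25]: (0.0+112.1)/2 × 0.25 = 14.0125
  [0.25→2.25]: (112.1+128.9)/2 × 2 = 241.0
  [2.25→3.25]: (128.9+92.2)/2 × 1 = 110.55
  [3.25→3.5]: (92.2+84.7)/2 × 0.25 = 22.1125
  [3.5→4]: (84.7+71.5)/2 × 0.5 = 39.05
  Sum = 426.725 µg/L·h
Extrapolated tail: C_last / k_e = 71.5 / 0.34 = 210.294
AUC_0→∞ = 426.725 + 210.294 = 637.019 µg/L·h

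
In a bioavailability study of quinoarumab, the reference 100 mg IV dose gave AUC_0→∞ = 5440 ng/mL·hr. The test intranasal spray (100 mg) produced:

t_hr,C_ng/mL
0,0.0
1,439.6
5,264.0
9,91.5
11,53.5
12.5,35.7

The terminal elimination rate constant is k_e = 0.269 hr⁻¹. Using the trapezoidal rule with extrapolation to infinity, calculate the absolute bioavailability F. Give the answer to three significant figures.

F = 0.493

Trapezoidal AUC_0→12.5 (intranasal spray):
  [0→1]: (0.0+439.6)/2 × 1 = 219.8
  [1→5]: (439.6+264.0)/2 × 4 = 1407.2
  [5→9]: (264.0+91.5)/2 × 4 = 711.0
  [9→11]: (91.5+53.5)/2 × 2 = 145.0
  [11→12.5]: (53.5+35.7)/2 × 1.5 = 66.9
  Sum = 2549.9 ng/mL·hr
Tail: C_last/k_e = 35.7/0.269 = 132.714
AUC_0→∞ (intranasal spray) = 2549.9 + 132.714 = 2682.614 ng/mL·hr
F = (AUC_ev/D_ev)/(AUC_iv/D_iv) = (2682.614/100)/(5440/100) = 26.82614/54.4 = 0.4931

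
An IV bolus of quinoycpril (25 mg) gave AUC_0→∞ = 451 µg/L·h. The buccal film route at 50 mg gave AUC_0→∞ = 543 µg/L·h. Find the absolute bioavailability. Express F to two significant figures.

F = (AUC_ev / D_ev) / (AUC_iv / D_iv)
  = (543/50) / (451/25)
  = 10.86 / 18.04 = 0.6020

F = 0.60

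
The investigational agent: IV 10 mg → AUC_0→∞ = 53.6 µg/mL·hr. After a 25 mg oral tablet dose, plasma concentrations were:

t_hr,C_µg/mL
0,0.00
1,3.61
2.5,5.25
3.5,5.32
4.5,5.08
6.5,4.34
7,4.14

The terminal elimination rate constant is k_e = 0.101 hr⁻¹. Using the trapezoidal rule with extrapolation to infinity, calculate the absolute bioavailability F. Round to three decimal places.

Trapezoidal AUC_0→7 (oral tablet):
  [0→1]: (0.00+3.61)/2 × 1 = 1.805
  [1→2.5]: (3.61+5.25)/2 × 1.5 = 6.645
  [2.5→3.5]: (5.25+5.32)/2 × 1 = 5.285
  [3.5→4.5]: (5.32+5.08)/2 × 1 = 5.2
  [4.5→6.5]: (5.08+4.34)/2 × 2 = 9.42
  [6.5→7]: (4.34+4.14)/2 × 0.5 = 2.12
  Sum = 30.475 µg/mL·hr
Tail: C_last/k_e = 4.14/0.101 = 40.990
AUC_0→∞ (oral tablet) = 30.475 + 40.990 = 71.465 µg/mL·hr
F = (AUC_ev/D_ev)/(AUC_iv/D_iv) = (71.465/25)/(53.6/10) = 2.8586/5.36 = 0.5333

F = 0.533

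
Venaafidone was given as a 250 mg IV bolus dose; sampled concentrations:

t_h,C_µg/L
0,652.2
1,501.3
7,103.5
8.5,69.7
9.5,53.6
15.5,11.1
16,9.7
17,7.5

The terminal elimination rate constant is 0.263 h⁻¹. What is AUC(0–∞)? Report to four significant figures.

Trapezoidal AUC_0→17:
  [0→1]: (652.2+501.3)/2 × 1 = 576.75
  [1→7]: (501.3+103.5)/2 × 6 = 1814.4
  [7→8.5]: (103.5+69.7)/2 × 1.5 = 129.9
  [8.5→9.5]: (69.7+53.6)/2 × 1 = 61.65
  [9.5→15.5]: (53.6+11.1)/2 × 6 = 194.1
  [15.5→16]: (11.1+9.7)/2 × 0.5 = 5.2
  [16→17]: (9.7+7.5)/2 × 1 = 8.6
  Sum = 2790.6 µg/L·h
Extrapolated tail: C_last / k_e = 7.5 / 0.263 = 28.517
AUC_0→∞ = 2790.6 + 28.517 = 2819.117 µg/L·h

AUC = 2819 µg/L·h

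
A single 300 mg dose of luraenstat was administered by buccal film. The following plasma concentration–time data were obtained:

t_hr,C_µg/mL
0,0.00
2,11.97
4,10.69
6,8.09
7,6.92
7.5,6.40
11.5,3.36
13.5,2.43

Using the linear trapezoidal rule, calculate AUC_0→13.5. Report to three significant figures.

AUC = 89.6 µg/mL·hr

Trapezoidal AUC_0→13.5:
  [0→2]: (0.00+11.97)/2 × 2 = 11.97
  [2→4]: (11.97+10.69)/2 × 2 = 22.66
  [4→6]: (10.69+8.09)/2 × 2 = 18.78
  [6→7]: (8.09+6.92)/2 × 1 = 7.505
  [7→7.5]: (6.92+6.40)/2 × 0.5 = 3.33
  [7.5→11.5]: (6.40+3.36)/2 × 4 = 19.52
  [11.5→13.5]: (3.36+2.43)/2 × 2 = 5.79
  Sum = 89.555 µg/mL·hr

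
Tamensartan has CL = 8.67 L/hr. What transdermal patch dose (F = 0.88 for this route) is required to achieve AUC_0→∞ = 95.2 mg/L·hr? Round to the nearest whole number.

Dose = CL × AUC_0→∞ / F
     = 8.67 × 95.2 / 0.88 = 937.936 mg

Dose = 938 mg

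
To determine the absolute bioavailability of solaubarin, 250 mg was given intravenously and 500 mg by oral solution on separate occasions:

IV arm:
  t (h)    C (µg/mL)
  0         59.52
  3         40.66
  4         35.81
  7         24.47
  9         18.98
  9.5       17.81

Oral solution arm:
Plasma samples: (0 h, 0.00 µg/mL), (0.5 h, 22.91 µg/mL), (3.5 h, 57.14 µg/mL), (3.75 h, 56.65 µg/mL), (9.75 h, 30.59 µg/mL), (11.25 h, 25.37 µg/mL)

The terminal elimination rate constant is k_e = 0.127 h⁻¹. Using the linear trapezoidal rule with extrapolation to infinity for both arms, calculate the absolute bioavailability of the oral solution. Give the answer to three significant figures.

F = 0.682

Trapezoidal AUC_0→9.5 (IV):
  [0→3]: (59.52+40.66)/2 × 3 = 150.27
  [3→4]: (40.66+35.81)/2 × 1 = 38.235
  [4→7]: (35.81+24.47)/2 × 3 = 90.42
  [7→9]: (24.47+18.98)/2 × 2 = 43.45
  [9→9.5]: (18.98+17.81)/2 × 0.5 = 9.1975
  Sum = 331.5725 µg/mL·h
IV tail: 17.81/0.127 = 140.236; AUC_iv,0→∞ = 331.5725 + 140.236 = 471.8085 µg/mL·h
Trapezoidal AUC_0→11.25 (oral solution):
  [0→0.5]: (0.00+22.91)/2 × 0.5 = 5.7275
  [0.5→3.5]: (22.91+57.14)/2 × 3 = 120.075
  [3.5→3.75]: (57.14+56.65)/2 × 0.25 = 14.22375
  [3.75→9.75]: (56.65+30.59)/2 × 6 = 261.72
  [9.75→11.25]: (30.59+25.37)/2 × 1.5 = 41.97
  Sum = 443.71625 µg/mL·h
oral solution tail: 25.37/0.127 = 199.764; AUC_ev,0→∞ = 443.71625 + 199.764 = 643.48025 µg/mL·h
F = (AUC_ev/D_ev)/(AUC_iv/D_iv) = (643.48025/500)/(471.8085/250) = 1.2869605/1.887234 = 0.6819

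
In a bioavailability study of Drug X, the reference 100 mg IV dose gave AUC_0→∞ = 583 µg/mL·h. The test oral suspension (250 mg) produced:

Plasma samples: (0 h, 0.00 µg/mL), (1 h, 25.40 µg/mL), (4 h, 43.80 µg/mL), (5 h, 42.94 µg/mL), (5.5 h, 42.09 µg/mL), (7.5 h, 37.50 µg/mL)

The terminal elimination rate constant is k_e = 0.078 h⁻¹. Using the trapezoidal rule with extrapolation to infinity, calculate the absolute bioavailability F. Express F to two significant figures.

Trapezoidal AUC_0→7.5 (oral suspension):
  [0→1]: (0.00+25.40)/2 × 1 = 12.7
  [1→4]: (25.40+43.80)/2 × 3 = 103.8
  [4→5]: (43.80+42.94)/2 × 1 = 43.37
  [5→5.5]: (42.94+42.09)/2 × 0.5 = 21.2575
  [5.5→7.5]: (42.09+37.50)/2 × 2 = 79.59
  Sum = 260.7175 µg/mL·h
Tail: C_last/k_e = 37.50/0.078 = 480.769
AUC_0→∞ (oral suspension) = 260.7175 + 480.769 = 741.4865 µg/mL·h
F = (AUC_ev/D_ev)/(AUC_iv/D_iv) = (741.4865/250)/(583/100) = 2.965946/5.83 = 0.5087

F = 0.51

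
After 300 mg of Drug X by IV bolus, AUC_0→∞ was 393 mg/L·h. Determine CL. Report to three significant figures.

CL = Dose_iv / AUC_0→∞
   = 300 / 393 = 0.763359 L/h

CL = 0.763 L/h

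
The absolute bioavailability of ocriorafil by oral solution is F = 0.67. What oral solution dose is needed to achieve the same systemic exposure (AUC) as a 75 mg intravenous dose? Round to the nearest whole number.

D_oral = 112 mg

For equal systemic exposure: F × D_ev = D_iv
D_ev = D_iv / F = 75 / 0.67 = 111.94 mg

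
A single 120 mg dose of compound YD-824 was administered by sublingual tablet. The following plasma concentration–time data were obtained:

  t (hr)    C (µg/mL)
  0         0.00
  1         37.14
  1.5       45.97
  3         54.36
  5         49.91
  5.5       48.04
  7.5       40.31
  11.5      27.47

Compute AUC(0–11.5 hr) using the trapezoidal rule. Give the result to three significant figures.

Trapezoidal AUC_0→11.5:
  [0→1]: (0.00+37.14)/2 × 1 = 18.57
  [1→1.5]: (37.14+45.97)/2 × 0.5 = 20.7775
  [1.5→3]: (45.97+54.36)/2 × 1.5 = 75.2475
  [3→5]: (54.36+49.91)/2 × 2 = 104.27
  [5→5.5]: (49.91+48.04)/2 × 0.5 = 24.4875
  [5.5→7.5]: (48.04+40.31)/2 × 2 = 88.35
  [7.5→11.5]: (40.31+27.47)/2 × 4 = 135.56
  Sum = 467.2625 µg/mL·hr

AUC = 467 µg/mL·hr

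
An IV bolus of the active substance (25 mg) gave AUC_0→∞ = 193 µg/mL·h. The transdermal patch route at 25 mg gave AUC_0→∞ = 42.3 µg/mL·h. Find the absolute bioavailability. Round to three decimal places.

F = 0.219

F = (AUC_ev / D_ev) / (AUC_iv / D_iv)
  = (42.3/25) / (193/25)
  = 1.692 / 7.72 = 0.2192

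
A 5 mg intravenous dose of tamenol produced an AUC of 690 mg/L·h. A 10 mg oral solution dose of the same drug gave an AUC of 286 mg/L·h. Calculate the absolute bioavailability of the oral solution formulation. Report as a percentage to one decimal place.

F = (AUC_ev / D_ev) / (AUC_iv / D_iv)
  = (286/10) / (690/5)
  = 28.6 / 138 = 0.2072
  = 20.72%

F = 20.7%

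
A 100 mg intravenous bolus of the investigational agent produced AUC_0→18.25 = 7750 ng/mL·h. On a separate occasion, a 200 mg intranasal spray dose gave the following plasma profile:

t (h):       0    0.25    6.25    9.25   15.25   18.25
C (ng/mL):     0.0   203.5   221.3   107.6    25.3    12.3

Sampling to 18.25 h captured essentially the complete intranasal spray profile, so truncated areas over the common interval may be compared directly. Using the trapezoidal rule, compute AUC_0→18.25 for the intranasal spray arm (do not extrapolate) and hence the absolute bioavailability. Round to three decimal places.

F = 0.145

Trapezoidal AUC_0→18.25 (intranasal spray):
  [0→0.25]: (0.0+203.5)/2 × 0.25 = 25.4375
  [0.25→6.25]: (203.5+221.3)/2 × 6 = 1274.4
  [6.25→9.25]: (221.3+107.6)/2 × 3 = 493.35
  [9.25→15.25]: (107.6+25.3)/2 × 6 = 398.7
  [15.25→18.25]: (25.3+12.3)/2 × 3 = 56.4
  Sum = 2248.2875 ng/mL·h
F = (AUC_ev/D_ev)/(AUC_iv/D_iv) = (2248.2875/200)/(7750/100) = 11.2414/77.5 = 0.1451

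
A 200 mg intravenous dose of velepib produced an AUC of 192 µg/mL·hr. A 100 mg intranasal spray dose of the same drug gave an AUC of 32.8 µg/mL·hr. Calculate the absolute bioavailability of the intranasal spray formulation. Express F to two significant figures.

F = (AUC_ev / D_ev) / (AUC_iv / D_iv)
  = (32.8/100) / (192/200)
  = 0.328 / 0.96 = 0.3417

F = 0.34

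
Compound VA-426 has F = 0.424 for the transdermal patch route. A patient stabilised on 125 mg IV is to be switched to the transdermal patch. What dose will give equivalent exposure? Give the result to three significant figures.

D_transdermal = 295 mg

For equal systemic exposure: F × D_ev = D_iv
D_ev = D_iv / F = 125 / 0.424 = 294.811 mg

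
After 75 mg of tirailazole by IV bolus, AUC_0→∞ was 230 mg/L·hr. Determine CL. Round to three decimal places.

CL = Dose_iv / AUC_0→∞
   = 75 / 230 = 0.326087 L/hr

CL = 0.326 L/hr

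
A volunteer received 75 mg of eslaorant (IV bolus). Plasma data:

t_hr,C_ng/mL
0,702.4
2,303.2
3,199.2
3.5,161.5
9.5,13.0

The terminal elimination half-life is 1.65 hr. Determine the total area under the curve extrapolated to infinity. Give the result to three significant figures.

AUC = 1900 ng/mL·hr

Trapezoidal AUC_0→9.5:
  [0→2]: (702.4+303.2)/2 × 2 = 1005.6
  [2→3]: (303.2+199.2)/2 × 1 = 251.2
  [3→3.5]: (199.2+161.5)/2 × 0.5 = 90.175
  [3.5→9.5]: (161.5+13.0)/2 × 6 = 523.5
  Sum = 1870.475 ng/mL·hr
k_e = ln2 / t½ = 0.693147 / 1.65 = 0.4201 hr^-1
Extrapolated tail: C_last / k_e = 13.0 / 0.4201 = 30.945
AUC_0→∞ = 1870.475 + 30.945 = 1901.42 ng/mL·hr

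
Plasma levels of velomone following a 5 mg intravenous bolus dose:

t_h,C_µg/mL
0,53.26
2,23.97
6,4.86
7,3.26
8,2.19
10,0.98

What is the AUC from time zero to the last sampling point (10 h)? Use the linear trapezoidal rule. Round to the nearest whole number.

Trapezoidal AUC_0→10:
  [0→2]: (53.26+23.97)/2 × 2 = 77.23
  [2→6]: (23.97+4.86)/2 × 4 = 57.66
  [6→7]: (4.86+3.26)/2 × 1 = 4.06
  [7→8]: (3.26+2.19)/2 × 1 = 2.725
  [8→10]: (2.19+0.98)/2 × 2 = 3.17
  Sum = 144.845 µg/mL·h

AUC = 145 µg/mL·h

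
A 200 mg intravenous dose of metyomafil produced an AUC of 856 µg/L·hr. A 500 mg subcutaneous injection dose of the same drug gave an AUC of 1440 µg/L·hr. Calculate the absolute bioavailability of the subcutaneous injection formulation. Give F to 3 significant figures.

F = (AUC_ev / D_ev) / (AUC_iv / D_iv)
  = (1440/500) / (856/200)
  = 2.88 / 4.28 = 0.6729

F = 0.673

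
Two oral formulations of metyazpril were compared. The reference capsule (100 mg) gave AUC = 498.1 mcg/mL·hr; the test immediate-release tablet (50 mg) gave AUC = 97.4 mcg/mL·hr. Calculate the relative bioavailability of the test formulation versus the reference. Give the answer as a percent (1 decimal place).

F_rel = (AUC_test/D_test) / (AUC_ref/D_ref)
      = (97.4/50) / (498.1/100)
      = 1.948 / 4.981 = 0.3911 = 39.11%

F_rel = 39.1%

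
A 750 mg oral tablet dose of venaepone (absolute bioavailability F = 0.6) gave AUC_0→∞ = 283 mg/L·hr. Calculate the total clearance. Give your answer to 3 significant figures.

CL = 1.59 L/hr

CL = F × Dose / AUC_0→∞
   = 0.6 × 750 / 283 = 1.59011 L/hr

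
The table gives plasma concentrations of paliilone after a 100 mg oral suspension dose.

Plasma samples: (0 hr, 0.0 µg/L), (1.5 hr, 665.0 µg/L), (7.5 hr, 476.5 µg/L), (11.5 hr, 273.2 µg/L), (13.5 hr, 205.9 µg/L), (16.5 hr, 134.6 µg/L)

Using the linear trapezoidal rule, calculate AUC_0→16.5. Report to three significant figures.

Trapezoidal AUC_0→16.5:
  [0→1.5]: (0.0+665.0)/2 × 1.5 = 498.75
  [1.5→7.5]: (665.0+476.5)/2 × 6 = 3424.5
  [7.5→11.5]: (476.5+273.2)/2 × 4 = 1499.4
  [11.5→13.5]: (273.2+205.9)/2 × 2 = 479.1
  [13.5→16.5]: (205.9+134.6)/2 × 3 = 510.75
  Sum = 6412.5 µg/L·hr

AUC = 6410 µg/L·hr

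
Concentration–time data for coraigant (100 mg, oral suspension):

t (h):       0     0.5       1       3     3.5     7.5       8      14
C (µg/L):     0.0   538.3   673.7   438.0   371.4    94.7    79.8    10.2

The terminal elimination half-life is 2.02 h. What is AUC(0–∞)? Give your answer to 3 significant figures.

AUC = 3030 µg/L·h

Trapezoidal AUC_0→14:
  [0→0.5]: (0.0+538.3)/2 × 0.5 = 134.575
  [0.5→1]: (538.3+673.7)/2 × 0.5 = 303.0
  [1→3]: (673.7+438.0)/2 × 2 = 1111.7
  [3→3.5]: (438.0+371.4)/2 × 0.5 = 202.35
  [3.5→7.5]: (371.4+94.7)/2 × 4 = 932.2
  [7.5→8]: (94.7+79.8)/2 × 0.5 = 43.625
  [8→14]: (79.8+10.2)/2 × 6 = 270.0
  Sum = 2997.45 µg/L·h
k_e = ln2 / t½ = 0.693147 / 2.02 = 0.3431 h^-1
Extrapolated tail: C_last / k_e = 10.2 / 0.3431 = 29.729
AUC_0→∞ = 2997.45 + 29.729 = 3027.179 µg/L·h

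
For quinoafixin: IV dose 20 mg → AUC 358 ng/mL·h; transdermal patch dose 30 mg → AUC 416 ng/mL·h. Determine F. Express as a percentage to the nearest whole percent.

F = 77%

F = (AUC_ev / D_ev) / (AUC_iv / D_iv)
  = (416/30) / (358/20)
  = 13.8667 / 17.9 = 0.7747
  = 77.47%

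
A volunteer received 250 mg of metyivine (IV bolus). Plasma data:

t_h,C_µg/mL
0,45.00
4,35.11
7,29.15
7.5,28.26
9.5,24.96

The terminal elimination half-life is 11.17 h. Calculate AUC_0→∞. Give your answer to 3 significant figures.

AUC = 726 µg/mL·h

Trapezoidal AUC_0→9.5:
  [0→4]: (45.00+35.11)/2 × 4 = 160.22
  [4→7]: (35.11+29.15)/2 × 3 = 96.39
  [7→7.5]: (29.15+28.26)/2 × 0.5 = 14.3525
  [7.5→9.5]: (28.26+24.96)/2 × 2 = 53.22
  Sum = 324.1825 µg/mL·h
k_e = ln2 / t½ = 0.693147 / 11.17 = 0.0621 h^-1
Extrapolated tail: C_last / k_e = 24.96 / 0.0621 = 401.932
AUC_0→∞ = 324.1825 + 401.932 = 726.1145 µg/mL·h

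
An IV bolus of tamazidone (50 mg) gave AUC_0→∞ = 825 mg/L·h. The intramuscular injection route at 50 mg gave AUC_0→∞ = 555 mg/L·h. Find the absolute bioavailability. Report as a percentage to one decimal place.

F = 67.3%

F = (AUC_ev / D_ev) / (AUC_iv / D_iv)
  = (555/50) / (825/50)
  = 11.1 / 16.5 = 0.6727
  = 67.27%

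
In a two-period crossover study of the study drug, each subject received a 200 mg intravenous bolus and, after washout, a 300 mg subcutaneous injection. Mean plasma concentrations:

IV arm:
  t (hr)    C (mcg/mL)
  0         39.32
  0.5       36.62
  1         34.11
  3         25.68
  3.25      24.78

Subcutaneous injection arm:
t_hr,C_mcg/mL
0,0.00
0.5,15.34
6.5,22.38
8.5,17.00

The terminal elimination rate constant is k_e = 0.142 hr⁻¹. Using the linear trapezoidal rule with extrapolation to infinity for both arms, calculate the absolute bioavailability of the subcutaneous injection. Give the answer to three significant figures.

F = 0.664

Trapezoidal AUC_0→3.25 (IV):
  [0→0.5]: (39.32+36.62)/2 × 0.5 = 18.985
  [0.5→1]: (36.62+34.11)/2 × 0.5 = 17.6825
  [1→3]: (34.11+25.68)/2 × 2 = 59.79
  [3→3.25]: (25.68+24.78)/2 × 0.25 = 6.3075
  Sum = 102.765 mcg/mL·hr
IV tail: 24.78/0.142 = 174.507; AUC_iv,0→∞ = 102.765 + 174.507 = 277.272 mcg/mL·hr
Trapezoidal AUC_0→8.5 (subcutaneous injection):
  [0→0.5]: (0.00+15.34)/2 × 0.5 = 3.835
  [0.5→6.5]: (15.34+22.38)/2 × 6 = 113.16
  [6.5→8.5]: (22.38+17.00)/2 × 2 = 39.38
  Sum = 156.375 mcg/mL·hr
subcutaneous injection tail: 17.00/0.142 = 119.718; AUC_ev,0→∞ = 156.375 + 119.718 = 276.093 mcg/mL·hr
F = (AUC_ev/D_ev)/(AUC_iv/D_iv) = (276.093/300)/(277.272/200) = 0.92031/1.38636 = 0.6638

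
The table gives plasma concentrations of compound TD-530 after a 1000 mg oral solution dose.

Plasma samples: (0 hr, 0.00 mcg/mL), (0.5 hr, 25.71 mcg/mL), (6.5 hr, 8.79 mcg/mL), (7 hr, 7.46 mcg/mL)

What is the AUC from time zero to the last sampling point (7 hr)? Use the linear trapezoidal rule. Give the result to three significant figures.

AUC = 114 mcg/mL·hr

Trapezoidal AUC_0→7:
  [0→0.5]: (0.00+25.71)/2 × 0.5 = 6.4275
  [0.5→6.5]: (25.71+8.79)/2 × 6 = 103.5
  [6.5→7]: (8.79+7.46)/2 × 0.5 = 4.0625
  Sum = 113.99 mcg/mL·hr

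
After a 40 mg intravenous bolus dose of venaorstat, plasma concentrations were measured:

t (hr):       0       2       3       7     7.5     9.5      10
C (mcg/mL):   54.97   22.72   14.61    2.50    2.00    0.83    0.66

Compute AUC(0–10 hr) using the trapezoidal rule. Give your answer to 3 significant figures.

Trapezoidal AUC_0→10:
  [0→2]: (54.97+22.72)/2 × 2 = 77.69
  [2→3]: (22.72+14.61)/2 × 1 = 18.665
  [3→7]: (14.61+2.50)/2 × 4 = 34.22
  [7→7.5]: (2.50+2.00)/2 × 0.5 = 1.125
  [7.5→9.5]: (2.00+0.83)/2 × 2 = 2.83
  [9.5→10]: (0.83+0.66)/2 × 0.5 = 0.3725
  Sum = 134.9025 mcg/mL·hr

AUC = 135 mcg/mL·hr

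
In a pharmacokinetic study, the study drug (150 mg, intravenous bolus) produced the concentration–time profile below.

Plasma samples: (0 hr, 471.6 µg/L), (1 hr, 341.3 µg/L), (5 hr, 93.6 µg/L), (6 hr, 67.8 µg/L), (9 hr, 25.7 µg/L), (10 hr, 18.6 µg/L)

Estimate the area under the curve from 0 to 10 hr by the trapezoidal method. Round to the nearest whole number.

Trapezoidal AUC_0→10:
  [0→1]: (471.6+341.3)/2 × 1 = 406.45
  [1→5]: (341.3+93.6)/2 × 4 = 869.8
  [5→6]: (93.6+67.8)/2 × 1 = 80.7
  [6→9]: (67.8+25.7)/2 × 3 = 140.25
  [9→10]: (25.7+18.6)/2 × 1 = 22.15
  Sum = 1519.35 µg/L·hr

AUC = 1519 µg/L·hr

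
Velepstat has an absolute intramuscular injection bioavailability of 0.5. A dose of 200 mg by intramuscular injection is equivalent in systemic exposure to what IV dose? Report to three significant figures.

D_iv = 100 mg

Systemic exposure from an extravascular dose = F × D_ev, so the equivalent IV dose is F × D_ev.
D_iv = F × D_ev = 0.5 × 200 = 100 mg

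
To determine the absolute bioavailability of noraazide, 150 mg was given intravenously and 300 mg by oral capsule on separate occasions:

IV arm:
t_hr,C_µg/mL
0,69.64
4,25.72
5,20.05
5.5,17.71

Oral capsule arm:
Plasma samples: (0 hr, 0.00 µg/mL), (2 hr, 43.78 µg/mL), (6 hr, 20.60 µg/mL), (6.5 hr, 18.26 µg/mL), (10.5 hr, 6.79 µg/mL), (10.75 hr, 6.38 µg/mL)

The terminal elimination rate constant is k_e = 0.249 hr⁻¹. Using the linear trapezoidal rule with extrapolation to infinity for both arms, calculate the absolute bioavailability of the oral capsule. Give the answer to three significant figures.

Trapezoidal AUC_0→5.5 (IV):
  [0→4]: (69.64+25.72)/2 × 4 = 190.72
  [4→5]: (25.72+20.05)/2 × 1 = 22.885
  [5→5.5]: (20.05+17.71)/2 × 0.5 = 9.44
  Sum = 223.045 µg/mL·hr
IV tail: 17.71/0.249 = 71.124; AUC_iv,0→∞ = 223.045 + 71.124 = 294.169 µg/mL·hr
Trapezoidal AUC_0→10.75 (oral capsule):
  [0→2]: (0.00+43.78)/2 × 2 = 43.78
  [2→6]: (43.78+20.60)/2 × 4 = 128.76
  [6→6.5]: (20.60+18.26)/2 × 0.5 = 9.715
  [6.5→10.5]: (18.26+6.79)/2 × 4 = 50.1
  [10.5→10.75]: (6.79+6.38)/2 × 0.25 = 1.64625
  Sum = 234.00125 µg/mL·hr
oral capsule tail: 6.38/0.249 = 25.622; AUC_ev,0→∞ = 234.00125 + 25.622 = 259.62325 µg/mL·hr
F = (AUC_ev/D_ev)/(AUC_iv/D_iv) = (259.62325/300)/(294.169/150) = 0.865411/1.96113 = 0.4413

F = 0.441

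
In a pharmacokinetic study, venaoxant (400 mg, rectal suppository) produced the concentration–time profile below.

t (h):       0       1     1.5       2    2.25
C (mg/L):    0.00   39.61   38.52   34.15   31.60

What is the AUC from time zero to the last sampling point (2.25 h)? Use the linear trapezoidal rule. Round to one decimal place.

Trapezoidal AUC_0→2.25:
  [0→1]: (0.00+39.61)/2 × 1 = 19.805
  [1→1.5]: (39.61+38.52)/2 × 0.5 = 19.5325
  [1.5→2]: (38.52+34.15)/2 × 0.5 = 18.1675
  [2→2.25]: (34.15+31.60)/2 × 0.25 = 8.21875
  Sum = 65.72375 mg/L·h

AUC = 65.7 mg/L·h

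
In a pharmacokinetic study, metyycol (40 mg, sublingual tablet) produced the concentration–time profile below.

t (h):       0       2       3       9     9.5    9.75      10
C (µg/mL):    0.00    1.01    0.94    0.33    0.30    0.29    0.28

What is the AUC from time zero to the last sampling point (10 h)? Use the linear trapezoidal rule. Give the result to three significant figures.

Trapezoidal AUC_0→10:
  [0→2]: (0.00+1.01)/2 × 2 = 1.01
  [2→3]: (1.01+0.94)/2 × 1 = 0.975
  [3→9]: (0.94+0.33)/2 × 6 = 3.81
  [9→9.5]: (0.33+0.30)/2 × 0.5 = 0.1575
  [9.5→9.75]: (0.30+0.29)/2 × 0.25 = 0.07375
  [9.75→10]: (0.29+0.28)/2 × 0.25 = 0.07125
  Sum = 6.0975 µg/mL·h

AUC = 6.10 µg/mL·h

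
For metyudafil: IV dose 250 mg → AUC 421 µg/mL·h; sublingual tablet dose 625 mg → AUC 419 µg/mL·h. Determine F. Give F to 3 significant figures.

F = (AUC_ev / D_ev) / (AUC_iv / D_iv)
  = (419/625) / (421/250)
  = 0.6704 / 1.684 = 0.3981

F = 0.398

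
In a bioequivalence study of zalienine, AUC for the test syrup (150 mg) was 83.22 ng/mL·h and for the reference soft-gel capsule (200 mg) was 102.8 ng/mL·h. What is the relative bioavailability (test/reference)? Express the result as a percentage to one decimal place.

F_rel = 107.9%

F_rel = (AUC_test/D_test) / (AUC_ref/D_ref)
      = (83.22/150) / (102.8/200)
      = 0.5548 / 0.514 = 1.0794 = 107.94%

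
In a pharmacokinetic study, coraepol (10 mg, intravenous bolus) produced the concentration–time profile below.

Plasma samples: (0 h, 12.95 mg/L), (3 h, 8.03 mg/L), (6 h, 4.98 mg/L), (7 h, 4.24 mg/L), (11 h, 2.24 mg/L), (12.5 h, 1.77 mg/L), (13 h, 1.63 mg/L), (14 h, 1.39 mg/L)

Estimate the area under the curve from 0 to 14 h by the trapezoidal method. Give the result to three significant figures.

Trapezoidal AUC_0→14:
  [0→3]: (12.95+8.03)/2 × 3 = 31.47
  [3→6]: (8.03+4.98)/2 × 3 = 19.515
  [6→7]: (4.98+4.24)/2 × 1 = 4.61
  [7→11]: (4.24+2.24)/2 × 4 = 12.96
  [11→12.5]: (2.24+1.77)/2 × 1.5 = 3.0075
  [12.5→13]: (1.77+1.63)/2 × 0.5 = 0.85
  [13→14]: (1.63+1.39)/2 × 1 = 1.51
  Sum = 73.9225 mg/L·h

AUC = 73.9 mg/L·h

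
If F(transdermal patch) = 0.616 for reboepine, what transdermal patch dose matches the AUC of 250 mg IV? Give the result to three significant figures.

For equal systemic exposure: F × D_ev = D_iv
D_ev = D_iv / F = 250 / 0.616 = 405.844 mg

D_transdermal = 406 mg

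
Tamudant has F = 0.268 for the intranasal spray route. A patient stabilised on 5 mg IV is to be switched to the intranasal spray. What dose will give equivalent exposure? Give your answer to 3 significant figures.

For equal systemic exposure: F × D_ev = D_iv
D_ev = D_iv / F = 5 / 0.268 = 18.6567 mg

D_intranasal = 18.7 mg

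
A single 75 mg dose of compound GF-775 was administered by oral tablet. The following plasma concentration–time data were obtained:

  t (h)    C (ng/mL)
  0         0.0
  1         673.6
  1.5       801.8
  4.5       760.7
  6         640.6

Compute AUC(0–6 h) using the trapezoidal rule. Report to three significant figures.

AUC = 4100 ng/mL·h

Trapezoidal AUC_0→6:
  [0→1]: (0.0+673.6)/2 × 1 = 336.8
  [1→1.5]: (673.6+801.8)/2 × 0.5 = 368.85
  [1.5→4.5]: (801.8+760.7)/2 × 3 = 2343.75
  [4.5→6]: (760.7+640.6)/2 × 1.5 = 1050.975
  Sum = 4100.375 ng/mL·h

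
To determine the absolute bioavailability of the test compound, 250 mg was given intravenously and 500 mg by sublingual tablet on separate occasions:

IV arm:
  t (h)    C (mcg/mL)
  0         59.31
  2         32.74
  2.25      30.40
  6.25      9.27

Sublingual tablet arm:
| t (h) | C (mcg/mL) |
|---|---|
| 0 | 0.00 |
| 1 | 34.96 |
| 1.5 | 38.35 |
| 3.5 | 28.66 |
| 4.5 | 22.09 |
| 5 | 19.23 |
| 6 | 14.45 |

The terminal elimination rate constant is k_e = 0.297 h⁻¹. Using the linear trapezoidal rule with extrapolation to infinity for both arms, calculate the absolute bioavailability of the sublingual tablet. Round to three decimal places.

Trapezoidal AUC_0→6.25 (IV):
  [0→2]: (59.31+32.74)/2 × 2 = 92.05
  [2→2.25]: (32.74+30.40)/2 × 0.25 = 7.8925
  [2.25→6.25]: (30.40+9.27)/2 × 4 = 79.34
  Sum = 179.2825 mcg/mL·h
IV tail: 9.27/0.297 = 31.212; AUC_iv,0→∞ = 179.2825 + 31.212 = 210.4945 mcg/mL·h
Trapezoidal AUC_0→6 (sublingual tablet):
  [0→1]: (0.00+34.96)/2 × 1 = 17.48
  [1→1.5]: (34.96+38.35)/2 × 0.5 = 18.3275
  [1.5→3.5]: (38.35+28.66)/2 × 2 = 67.01
  [3.5→4.5]: (28.66+22.09)/2 × 1 = 25.375
  [4.5→5]: (22.09+19.23)/2 × 0.5 = 10.33
  [5→6]: (19.23+14.45)/2 × 1 = 16.84
  Sum = 155.3625 mcg/mL·h
sublingual tablet tail: 14.45/0.297 = 48.653; AUC_ev,0→∞ = 155.3625 + 48.653 = 204.0155 mcg/mL·h
F = (AUC_ev/D_ev)/(AUC_iv/D_iv) = (204.0155/500)/(210.4945/250) = 0.408031/0.841978 = 0.4846

F = 0.485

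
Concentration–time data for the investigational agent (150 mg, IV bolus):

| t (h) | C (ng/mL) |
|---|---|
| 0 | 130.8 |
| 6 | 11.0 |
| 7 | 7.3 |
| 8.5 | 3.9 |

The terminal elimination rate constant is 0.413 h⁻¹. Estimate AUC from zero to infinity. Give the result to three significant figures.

AUC = 452 ng/mL·h

Trapezoidal AUC_0→8.5:
  [0→6]: (130.8+11.0)/2 × 6 = 425.4
  [6→7]: (11.0+7.3)/2 × 1 = 9.15
  [7→8.5]: (7.3+3.9)/2 × 1.5 = 8.4
  Sum = 442.95 ng/mL·h
Extrapolated tail: C_last / k_e = 3.9 / 0.413 = 9.443
AUC_0→∞ = 442.95 + 9.443 = 452.393 ng/mL·h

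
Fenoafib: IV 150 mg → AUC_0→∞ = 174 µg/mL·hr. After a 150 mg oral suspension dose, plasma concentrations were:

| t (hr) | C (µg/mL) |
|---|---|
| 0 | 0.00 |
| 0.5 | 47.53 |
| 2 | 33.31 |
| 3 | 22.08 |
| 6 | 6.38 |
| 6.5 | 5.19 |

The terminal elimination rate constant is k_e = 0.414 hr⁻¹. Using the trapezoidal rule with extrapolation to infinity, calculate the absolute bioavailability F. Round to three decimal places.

F = 0.910

Trapezoidal AUC_0→6.5 (oral suspension):
  [0→0.5]: (0.00+47.53)/2 × 0.5 = 11.8825
  [0.5→2]: (47.53+33.31)/2 × 1.5 = 60.63
  [2→3]: (33.31+22.08)/2 × 1 = 27.695
  [3→6]: (22.08+6.38)/2 × 3 = 42.69
  [6→6.5]: (6.38+5.19)/2 × 0.5 = 2.8925
  Sum = 145.79 µg/mL·hr
Tail: C_last/k_e = 5.19/0.414 = 12.536
AUC_0→∞ (oral suspension) = 145.79 + 12.536 = 158.326 µg/mL·hr
F = (AUC_ev/D_ev)/(AUC_iv/D_iv) = (158.326/150)/(174/150) = 1.05551/1.16 = 0.9099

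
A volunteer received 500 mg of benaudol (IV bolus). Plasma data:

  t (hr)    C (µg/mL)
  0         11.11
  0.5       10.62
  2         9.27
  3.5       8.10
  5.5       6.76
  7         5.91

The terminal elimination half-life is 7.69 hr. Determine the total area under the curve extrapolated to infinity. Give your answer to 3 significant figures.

AUC = 123 µg/mL·hr

Trapezoidal AUC_0→7:
  [0→0.5]: (11.11+10.62)/2 × 0.5 = 5.4325
  [0.5→2]: (10.62+9.27)/2 × 1.5 = 14.9175
  [2→3.5]: (9.27+8.10)/2 × 1.5 = 13.0275
  [3.5→5.5]: (8.10+6.76)/2 × 2 = 14.86
  [5.5→7]: (6.76+5.91)/2 × 1.5 = 9.5025
  Sum = 57.74 µg/mL·hr
k_e = ln2 / t½ = 0.693147 / 7.69 = 0.0901 hr^-1
Extrapolated tail: C_last / k_e = 5.91 / 0.0901 = 65.594
AUC_0→∞ = 57.74 + 65.594 = 123.334 µg/mL·hr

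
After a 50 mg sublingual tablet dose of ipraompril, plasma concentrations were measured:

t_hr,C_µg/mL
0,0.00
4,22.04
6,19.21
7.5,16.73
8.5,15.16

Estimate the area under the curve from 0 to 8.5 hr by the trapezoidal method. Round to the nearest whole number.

Trapezoidal AUC_0→8.5:
  [0→4]: (0.00+22.04)/2 × 4 = 44.08
  [4→6]: (22.04+19.21)/2 × 2 = 41.25
  [6→7.5]: (19.21+16.73)/2 × 1.5 = 26.955
  [7.5→8.5]: (16.73+15.16)/2 × 1 = 15.945
  Sum = 128.23 µg/mL·hr

AUC = 128 µg/mL·hr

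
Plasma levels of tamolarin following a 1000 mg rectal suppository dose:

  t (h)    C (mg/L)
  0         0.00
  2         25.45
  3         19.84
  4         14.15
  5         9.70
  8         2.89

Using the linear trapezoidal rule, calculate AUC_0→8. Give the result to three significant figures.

Trapezoidal AUC_0→8:
  [0→2]: (0.00+25.45)/2 × 2 = 25.45
  [2→3]: (25.45+19.84)/2 × 1 = 22.645
  [3→4]: (19.84+14.15)/2 × 1 = 16.995
  [4→5]: (14.15+9.70)/2 × 1 = 11.925
  [5→8]: (9.70+2.89)/2 × 3 = 18.885
  Sum = 95.9 mg/L·h

AUC = 95.9 mg/L·h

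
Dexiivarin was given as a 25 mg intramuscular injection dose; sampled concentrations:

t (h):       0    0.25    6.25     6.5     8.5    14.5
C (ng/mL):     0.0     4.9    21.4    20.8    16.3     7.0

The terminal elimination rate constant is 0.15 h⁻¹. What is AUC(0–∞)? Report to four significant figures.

Trapezoidal AUC_0→14.5:
  [0→0.25]: (0.0+4.9)/2 × 0.25 = 0.6125
  [0.25→6.25]: (4.9+21.4)/2 × 6 = 78.9
  [6.25→6.5]: (21.4+20.8)/2 × 0.25 = 5.275
  [6.5→8.5]: (20.8+16.3)/2 × 2 = 37.1
  [8.5→14.5]: (16.3+7.0)/2 × 6 = 69.9
  Sum = 191.7875 ng/mL·h
Extrapolated tail: C_last / k_e = 7.0 / 0.15 = 46.667
AUC_0→∞ = 191.7875 + 46.667 = 238.4545 ng/mL·h

AUC = 238.5 ng/mL·h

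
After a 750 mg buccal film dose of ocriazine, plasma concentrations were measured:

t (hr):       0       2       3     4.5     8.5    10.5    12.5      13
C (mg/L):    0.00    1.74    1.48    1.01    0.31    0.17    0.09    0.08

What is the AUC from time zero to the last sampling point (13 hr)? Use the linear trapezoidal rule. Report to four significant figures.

AUC = 8.640 mg/L·hr

Trapezoidal AUC_0→13:
  [0→2]: (0.00+1.74)/2 × 2 = 1.74
  [2→3]: (1.74+1.48)/2 × 1 = 1.61
  [3→4.5]: (1.48+1.01)/2 × 1.5 = 1.8675
  [4.5→8.5]: (1.01+0.31)/2 × 4 = 2.64
  [8.5→10.5]: (0.31+0.17)/2 × 2 = 0.48
  [10.5→12.5]: (0.17+0.09)/2 × 2 = 0.26
  [12.5→13]: (0.09+0.08)/2 × 0.5 = 0.0425
  Sum = 8.64 mg/L·hr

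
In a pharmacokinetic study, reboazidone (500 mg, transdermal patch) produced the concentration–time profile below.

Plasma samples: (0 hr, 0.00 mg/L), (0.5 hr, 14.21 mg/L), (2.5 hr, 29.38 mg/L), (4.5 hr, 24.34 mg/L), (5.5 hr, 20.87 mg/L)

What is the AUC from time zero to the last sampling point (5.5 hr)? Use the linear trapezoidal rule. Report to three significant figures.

AUC = 123 mg/L·hr

Trapezoidal AUC_0→5.5:
  [0→0.5]: (0.00+14.21)/2 × 0.5 = 3.5525
  [0.5→2.5]: (14.21+29.38)/2 × 2 = 43.59
  [2.5→4.5]: (29.38+24.34)/2 × 2 = 53.72
  [4.5→5.5]: (24.34+20.87)/2 × 1 = 22.605
  Sum = 123.4675 mg/L·hr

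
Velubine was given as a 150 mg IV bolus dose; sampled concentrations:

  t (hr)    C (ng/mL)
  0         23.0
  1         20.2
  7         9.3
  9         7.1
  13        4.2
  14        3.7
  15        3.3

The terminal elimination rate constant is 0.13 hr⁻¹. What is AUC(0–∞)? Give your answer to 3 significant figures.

Trapezoidal AUC_0→15:
  [0→1]: (23.0+20.2)/2 × 1 = 21.6
  [1→7]: (20.2+9.3)/2 × 6 = 88.5
  [7→9]: (9.3+7.1)/2 × 2 = 16.4
  [9→13]: (7.1+4.2)/2 × 4 = 22.6
  [13→14]: (4.2+3.7)/2 × 1 = 3.95
  [14→15]: (3.7+3.3)/2 × 1 = 3.5
  Sum = 156.55 ng/mL·hr
Extrapolated tail: C_last / k_e = 3.3 / 0.13 = 25.385
AUC_0→∞ = 156.55 + 25.385 = 181.935 ng/mL·hr

AUC = 182 ng/mL·hr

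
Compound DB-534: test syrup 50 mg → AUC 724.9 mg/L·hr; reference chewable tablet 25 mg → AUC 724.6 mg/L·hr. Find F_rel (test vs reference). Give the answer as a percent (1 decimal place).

F_rel = (AUC_test/D_test) / (AUC_ref/D_ref)
      = (724.9/50) / (724.6/25)
      = 14.498 / 28.984 = 0.5002 = 50.02%

F_rel = 50.0%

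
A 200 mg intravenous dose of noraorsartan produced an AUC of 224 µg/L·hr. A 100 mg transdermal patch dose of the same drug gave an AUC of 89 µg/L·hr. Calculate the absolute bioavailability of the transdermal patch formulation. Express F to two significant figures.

F = 0.79

F = (AUC_ev / D_ev) / (AUC_iv / D_iv)
  = (89/100) / (224/200)
  = 0.89 / 1.12 = 0.7946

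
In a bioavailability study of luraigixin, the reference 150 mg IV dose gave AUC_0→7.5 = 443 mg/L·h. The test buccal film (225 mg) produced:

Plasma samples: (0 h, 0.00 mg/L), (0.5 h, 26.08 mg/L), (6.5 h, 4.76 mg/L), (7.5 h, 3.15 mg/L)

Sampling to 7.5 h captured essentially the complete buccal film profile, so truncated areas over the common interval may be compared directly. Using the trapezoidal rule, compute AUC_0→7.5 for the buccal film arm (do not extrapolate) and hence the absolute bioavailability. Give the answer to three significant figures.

Trapezoidal AUC_0→7.5 (buccal film):
  [0→0.5]: (0.00+26.08)/2 × 0.5 = 6.52
  [0.5→6.5]: (26.08+4.76)/2 × 6 = 92.52
  [6.5→7.5]: (4.76+3.15)/2 × 1 = 3.955
  Sum = 102.995 mg/L·h
F = (AUC_ev/D_ev)/(AUC_iv/D_iv) = (102.995/225)/(443/150) = 0.457756/2.95333 = 0.1550

F = 0.155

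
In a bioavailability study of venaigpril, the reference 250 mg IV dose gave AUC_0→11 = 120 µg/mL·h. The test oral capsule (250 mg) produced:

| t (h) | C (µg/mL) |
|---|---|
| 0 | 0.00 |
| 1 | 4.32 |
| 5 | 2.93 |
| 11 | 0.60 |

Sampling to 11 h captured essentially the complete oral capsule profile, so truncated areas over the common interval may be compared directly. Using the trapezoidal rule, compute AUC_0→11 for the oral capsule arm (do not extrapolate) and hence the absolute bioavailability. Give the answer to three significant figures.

F = 0.227

Trapezoidal AUC_0→11 (oral capsule):
  [0→1]: (0.00+4.32)/2 × 1 = 2.16
  [1→5]: (4.32+2.93)/2 × 4 = 14.5
  [5→11]: (2.93+0.60)/2 × 6 = 10.59
  Sum = 27.25 µg/mL·h
F = (AUC_ev/D_ev)/(AUC_iv/D_iv) = (27.25/250)/(120/250) = 0.109/0.48 = 0.2271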